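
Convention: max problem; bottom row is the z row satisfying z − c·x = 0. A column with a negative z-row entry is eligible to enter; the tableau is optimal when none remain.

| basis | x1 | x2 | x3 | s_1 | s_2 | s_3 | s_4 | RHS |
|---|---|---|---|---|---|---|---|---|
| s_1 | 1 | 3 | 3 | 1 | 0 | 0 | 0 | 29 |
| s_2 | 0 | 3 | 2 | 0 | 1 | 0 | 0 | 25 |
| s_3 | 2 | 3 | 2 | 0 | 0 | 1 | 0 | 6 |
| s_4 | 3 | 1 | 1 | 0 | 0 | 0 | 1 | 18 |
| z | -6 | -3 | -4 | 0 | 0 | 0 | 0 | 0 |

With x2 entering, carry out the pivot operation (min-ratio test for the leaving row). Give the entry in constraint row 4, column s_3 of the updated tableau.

Ratio test on column x2 — row 1: 29/3 = 29/3; row 2: 25/3 = 25/3; row 3: 6/3 = 2; row 4: 18/1 = 18. Minimum is 2 at row 3 (s_3 leaves); pivot element 3.
Divide row 3 by 3; eliminate column x2 from the other rows.
Row 4 update in column s_3: 0 − 1·(1/3) = -1/3.

-1/3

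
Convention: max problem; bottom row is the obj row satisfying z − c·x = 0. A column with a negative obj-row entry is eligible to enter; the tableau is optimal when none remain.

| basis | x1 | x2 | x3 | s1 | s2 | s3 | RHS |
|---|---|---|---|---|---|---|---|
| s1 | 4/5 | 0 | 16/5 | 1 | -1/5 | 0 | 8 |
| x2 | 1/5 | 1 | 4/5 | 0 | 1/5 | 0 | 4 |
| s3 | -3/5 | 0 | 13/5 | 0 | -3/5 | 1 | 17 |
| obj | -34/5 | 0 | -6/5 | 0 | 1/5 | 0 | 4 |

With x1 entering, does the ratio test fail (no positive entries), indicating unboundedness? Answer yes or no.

no

Column x1 has positive entries in row(s) 1, 2, so the ratio test bounds it — not unbounded.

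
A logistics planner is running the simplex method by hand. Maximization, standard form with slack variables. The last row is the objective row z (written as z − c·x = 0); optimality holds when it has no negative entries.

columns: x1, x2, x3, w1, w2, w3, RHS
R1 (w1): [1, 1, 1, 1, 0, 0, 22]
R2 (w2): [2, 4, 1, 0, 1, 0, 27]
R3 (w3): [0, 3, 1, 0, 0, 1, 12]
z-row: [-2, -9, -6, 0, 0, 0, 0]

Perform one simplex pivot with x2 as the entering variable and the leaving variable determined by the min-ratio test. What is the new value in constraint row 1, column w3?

-1/3

Ratio test on column x2 — row 1: 22/1 = 22; row 2: 27/4 = 27/4; row 3: 12/3 = 4. Minimum is 4 at row 3 (w3 leaves); pivot element 3.
Divide row 3 by 3; eliminate column x2 from the other rows.
Row 1 update in column w3: 0 − 1·(1/3) = -1/3.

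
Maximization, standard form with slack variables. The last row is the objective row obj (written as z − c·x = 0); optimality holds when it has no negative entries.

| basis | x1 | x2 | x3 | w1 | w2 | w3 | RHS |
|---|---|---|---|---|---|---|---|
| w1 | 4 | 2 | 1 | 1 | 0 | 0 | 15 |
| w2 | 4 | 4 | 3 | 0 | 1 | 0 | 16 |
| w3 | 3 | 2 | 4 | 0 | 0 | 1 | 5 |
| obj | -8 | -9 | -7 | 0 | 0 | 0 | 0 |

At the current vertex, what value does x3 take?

x3 is not in the basis, so in the current basic feasible solution x3 = 0.

0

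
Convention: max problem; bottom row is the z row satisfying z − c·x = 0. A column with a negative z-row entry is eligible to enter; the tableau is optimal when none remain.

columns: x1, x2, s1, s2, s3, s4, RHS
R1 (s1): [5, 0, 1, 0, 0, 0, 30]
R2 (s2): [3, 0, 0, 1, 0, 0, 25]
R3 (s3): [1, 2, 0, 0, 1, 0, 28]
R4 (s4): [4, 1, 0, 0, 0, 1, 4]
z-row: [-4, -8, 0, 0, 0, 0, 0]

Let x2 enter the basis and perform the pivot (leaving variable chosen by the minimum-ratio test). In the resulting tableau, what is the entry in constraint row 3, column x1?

Ratio test on column x2 — row 1: entry 0 ≤ 0; row 2: entry 0 ≤ 0; row 3: 28/2 = 14; row 4: 4/1 = 4. Minimum is 4 at row 4 (s4 leaves); pivot element 1.
Divide row 4 by 1; eliminate column x2 from the other rows.
Row 3 update in column x1: 1 − 2·4 = -7.

-7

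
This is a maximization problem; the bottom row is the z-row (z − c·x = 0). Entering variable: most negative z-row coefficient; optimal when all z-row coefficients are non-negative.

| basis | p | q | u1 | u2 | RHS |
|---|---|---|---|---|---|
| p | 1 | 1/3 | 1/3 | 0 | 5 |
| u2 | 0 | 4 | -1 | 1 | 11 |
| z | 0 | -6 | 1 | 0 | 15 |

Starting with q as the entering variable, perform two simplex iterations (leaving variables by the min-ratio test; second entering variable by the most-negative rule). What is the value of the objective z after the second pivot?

Ratio test on column q — row 1: 5/(1/3) = 15; row 2: 11/4 = 11/4. Minimum is 11/4 at row 2 (u2 leaves); pivot element 4.
Pivot on row 2; the z-row RHS becomes 15 − (-6)·(11/4) = 63/2.
Next entering variable (most negative z-row entry -1/2): u1.
Ratio test on column u1 — row 1: (49/12)/(5/12) = 49/5; row 2: entry -1/4 ≤ 0. Minimum is 49/5 at row 1 (p leaves); pivot element 5/12.
After the second pivot the z-row RHS is 63/2 − (-1/2)·(49/5) = 182/5.

182/5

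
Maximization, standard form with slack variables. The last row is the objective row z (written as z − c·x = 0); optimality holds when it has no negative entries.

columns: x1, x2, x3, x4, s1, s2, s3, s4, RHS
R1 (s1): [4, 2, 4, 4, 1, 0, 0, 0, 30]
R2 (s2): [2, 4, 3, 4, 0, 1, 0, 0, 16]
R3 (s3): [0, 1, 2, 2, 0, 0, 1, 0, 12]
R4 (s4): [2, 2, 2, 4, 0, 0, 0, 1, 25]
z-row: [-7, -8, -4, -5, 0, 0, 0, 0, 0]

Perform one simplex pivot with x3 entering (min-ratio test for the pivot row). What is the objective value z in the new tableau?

Ratio test on column x3 — row 1: 30/4 = 15/2; row 2: 16/3 = 16/3; row 3: 12/2 = 6; row 4: 25/2 = 25/2. Minimum is 16/3 at row 2 (s2 leaves); pivot element 3.
Pivot on row 2; the z-row RHS becomes 0 − (-4)·(16/3) = 64/3.

64/3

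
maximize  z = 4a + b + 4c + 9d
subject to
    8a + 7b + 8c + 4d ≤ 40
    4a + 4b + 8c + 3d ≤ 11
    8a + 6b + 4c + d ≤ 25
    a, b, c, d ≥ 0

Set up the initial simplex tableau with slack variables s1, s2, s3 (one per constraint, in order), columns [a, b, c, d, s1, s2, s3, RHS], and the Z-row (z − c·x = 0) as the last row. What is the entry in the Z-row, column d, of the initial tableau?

-9

The Z-row carries the negated objective coefficients: the d entry is -9.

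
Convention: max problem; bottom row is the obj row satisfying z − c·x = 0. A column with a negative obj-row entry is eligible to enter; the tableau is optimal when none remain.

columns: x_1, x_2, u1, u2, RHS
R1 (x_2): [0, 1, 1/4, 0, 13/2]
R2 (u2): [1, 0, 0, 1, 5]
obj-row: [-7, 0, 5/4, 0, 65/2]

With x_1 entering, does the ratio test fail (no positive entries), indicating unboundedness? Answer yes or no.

no

Column x_1 has positive entries in row(s) 2, so the ratio test bounds it — not unbounded.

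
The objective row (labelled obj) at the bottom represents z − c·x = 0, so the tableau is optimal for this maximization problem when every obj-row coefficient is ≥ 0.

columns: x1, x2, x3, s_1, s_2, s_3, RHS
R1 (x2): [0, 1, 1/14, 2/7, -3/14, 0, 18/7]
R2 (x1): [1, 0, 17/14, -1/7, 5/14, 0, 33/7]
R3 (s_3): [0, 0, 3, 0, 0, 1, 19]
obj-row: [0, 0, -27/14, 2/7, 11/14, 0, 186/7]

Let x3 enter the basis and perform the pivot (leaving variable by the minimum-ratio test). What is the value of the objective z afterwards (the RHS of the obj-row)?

579/17

Ratio test on column x3 — row 1: (18/7)/(1/14) = 36; row 2: (33/7)/(17/14) = 66/17; row 3: 19/3 = 19/3. Minimum is 66/17 at row 2 (x1 leaves); pivot element 17/14.
Pivot on row 2; the obj-row RHS becomes 186/7 − (-27/14)·(66/17) = 579/17.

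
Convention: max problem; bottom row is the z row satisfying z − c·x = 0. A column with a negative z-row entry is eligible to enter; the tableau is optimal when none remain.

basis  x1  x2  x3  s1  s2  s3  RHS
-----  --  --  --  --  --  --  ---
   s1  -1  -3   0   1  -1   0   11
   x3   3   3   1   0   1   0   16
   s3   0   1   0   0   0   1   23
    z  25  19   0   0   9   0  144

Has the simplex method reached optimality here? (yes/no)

Every z-row coefficient is ≥ 0, so the tableau is optimal.

yes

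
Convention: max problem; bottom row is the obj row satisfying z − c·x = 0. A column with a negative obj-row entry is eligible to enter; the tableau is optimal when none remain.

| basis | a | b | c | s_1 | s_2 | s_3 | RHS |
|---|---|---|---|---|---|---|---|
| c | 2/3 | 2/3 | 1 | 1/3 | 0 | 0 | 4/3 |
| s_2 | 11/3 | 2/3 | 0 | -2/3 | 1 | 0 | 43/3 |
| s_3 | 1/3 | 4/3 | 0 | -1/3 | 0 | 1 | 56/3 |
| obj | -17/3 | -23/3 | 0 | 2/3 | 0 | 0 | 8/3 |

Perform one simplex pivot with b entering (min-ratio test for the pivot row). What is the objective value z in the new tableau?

18

Ratio test on column b — row 1: (4/3)/(2/3) = 2; row 2: (43/3)/(2/3) = 43/2; row 3: (56/3)/(4/3) = 14. Minimum is 2 at row 1 (c leaves); pivot element 2/3.
Pivot on row 1; the obj-row RHS becomes 8/3 − (-23/3)·2 = 18.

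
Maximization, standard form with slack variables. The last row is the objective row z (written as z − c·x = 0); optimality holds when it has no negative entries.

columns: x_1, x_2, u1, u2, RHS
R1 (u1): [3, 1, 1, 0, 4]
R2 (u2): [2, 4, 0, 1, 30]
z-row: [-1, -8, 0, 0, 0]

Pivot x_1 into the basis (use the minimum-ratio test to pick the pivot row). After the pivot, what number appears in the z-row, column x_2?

Ratio test on column x_1 — row 1: 4/3 = 4/3; row 2: 30/2 = 15. Minimum is 4/3 at row 1 (u1 leaves); pivot element 3.
Divide row 1 by 3; eliminate column x_1 from the other rows.
z-row update in column x_2: -8 − (-1)·(1/3) = -23/3.

-23/3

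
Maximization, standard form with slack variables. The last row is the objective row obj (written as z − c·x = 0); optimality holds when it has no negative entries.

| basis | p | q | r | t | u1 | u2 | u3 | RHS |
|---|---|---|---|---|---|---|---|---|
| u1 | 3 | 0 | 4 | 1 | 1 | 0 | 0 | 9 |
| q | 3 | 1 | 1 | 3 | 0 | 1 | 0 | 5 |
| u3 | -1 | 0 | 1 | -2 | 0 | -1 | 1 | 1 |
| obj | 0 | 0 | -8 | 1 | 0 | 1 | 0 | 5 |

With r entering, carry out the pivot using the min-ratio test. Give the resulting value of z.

13

Ratio test on column r — row 1: 9/4 = 9/4; row 2: 5/1 = 5; row 3: 1/1 = 1. Minimum is 1 at row 3 (u3 leaves); pivot element 1.
Pivot on row 3; the obj-row RHS becomes 5 − (-8)·1 = 13.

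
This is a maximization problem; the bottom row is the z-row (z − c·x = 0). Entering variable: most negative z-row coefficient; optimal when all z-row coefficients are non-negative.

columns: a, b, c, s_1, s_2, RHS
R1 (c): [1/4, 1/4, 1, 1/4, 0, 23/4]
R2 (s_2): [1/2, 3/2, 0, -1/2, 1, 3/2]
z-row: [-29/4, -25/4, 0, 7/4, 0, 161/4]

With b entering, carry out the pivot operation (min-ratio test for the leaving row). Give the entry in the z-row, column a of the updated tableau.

Ratio test on column b — row 1: (23/4)/(1/4) = 23; row 2: (3/2)/(3/2) = 1. Minimum is 1 at row 2 (s_2 leaves); pivot element 3/2.
Divide row 2 by 3/2; eliminate column b from the other rows.
z-row update in column a: -29/4 − (-25/4)·(1/3) = -31/6.

-31/6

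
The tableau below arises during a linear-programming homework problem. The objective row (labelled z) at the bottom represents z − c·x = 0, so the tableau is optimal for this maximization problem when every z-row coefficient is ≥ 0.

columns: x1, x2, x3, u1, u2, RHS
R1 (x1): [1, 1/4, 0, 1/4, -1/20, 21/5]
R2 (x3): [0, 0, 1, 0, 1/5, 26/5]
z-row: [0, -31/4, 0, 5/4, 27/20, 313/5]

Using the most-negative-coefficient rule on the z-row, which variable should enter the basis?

Negative z-row entries: x2: -31/4.
The most negative is -31/4 in column x2, so x2 enters.

x2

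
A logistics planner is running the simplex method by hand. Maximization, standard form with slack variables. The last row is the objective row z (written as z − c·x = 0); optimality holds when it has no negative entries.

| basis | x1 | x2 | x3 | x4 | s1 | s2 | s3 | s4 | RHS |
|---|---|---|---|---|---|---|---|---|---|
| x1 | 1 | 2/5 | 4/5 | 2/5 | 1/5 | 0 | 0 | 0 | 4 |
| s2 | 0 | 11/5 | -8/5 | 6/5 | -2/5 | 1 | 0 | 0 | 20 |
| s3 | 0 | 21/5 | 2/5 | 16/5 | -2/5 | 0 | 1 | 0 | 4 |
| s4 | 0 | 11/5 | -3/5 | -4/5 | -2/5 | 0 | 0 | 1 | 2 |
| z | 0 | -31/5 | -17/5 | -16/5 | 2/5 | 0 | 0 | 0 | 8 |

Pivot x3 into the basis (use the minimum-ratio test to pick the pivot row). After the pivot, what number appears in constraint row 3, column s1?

Ratio test on column x3 — row 1: 4/(4/5) = 5; row 2: entry -8/5 ≤ 0; row 3: 4/(2/5) = 10; row 4: entry -3/5 ≤ 0. Minimum is 5 at row 1 (x1 leaves); pivot element 4/5.
Divide row 1 by 4/5; eliminate column x3 from the other rows.
Row 3 update in column s1: -2/5 − (2/5)·(1/4) = -1/2.

-1/2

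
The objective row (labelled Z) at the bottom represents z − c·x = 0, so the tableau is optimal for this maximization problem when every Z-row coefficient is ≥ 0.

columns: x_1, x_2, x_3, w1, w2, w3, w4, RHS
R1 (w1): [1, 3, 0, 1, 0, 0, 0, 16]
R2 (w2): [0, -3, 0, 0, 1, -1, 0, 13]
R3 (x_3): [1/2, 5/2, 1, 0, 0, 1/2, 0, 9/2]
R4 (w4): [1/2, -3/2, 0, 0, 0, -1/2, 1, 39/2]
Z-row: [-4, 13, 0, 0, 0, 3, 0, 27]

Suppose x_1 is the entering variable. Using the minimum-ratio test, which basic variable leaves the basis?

x_3

Column x_1 entries and ratios — w1: 16/1 = 16; w2: 0 ≤ 0, skip; x_3: (9/2)/(1/2) = 9; w4: (39/2)/(1/2) = 39.
Smallest ratio is 9 in the row of x_3, so x_3 leaves.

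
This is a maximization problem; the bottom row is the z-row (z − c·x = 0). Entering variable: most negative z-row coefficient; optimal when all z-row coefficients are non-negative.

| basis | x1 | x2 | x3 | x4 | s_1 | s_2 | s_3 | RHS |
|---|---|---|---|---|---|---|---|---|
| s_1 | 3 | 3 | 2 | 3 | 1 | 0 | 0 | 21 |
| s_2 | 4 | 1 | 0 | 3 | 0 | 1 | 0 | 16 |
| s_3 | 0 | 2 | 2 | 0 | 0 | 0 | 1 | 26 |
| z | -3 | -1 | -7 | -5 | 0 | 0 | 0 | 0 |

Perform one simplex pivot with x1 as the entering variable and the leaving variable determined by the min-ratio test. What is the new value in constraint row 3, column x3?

2

Ratio test on column x1 — row 1: 21/3 = 7; row 2: 16/4 = 4; row 3: entry 0 ≤ 0. Minimum is 4 at row 2 (s_2 leaves); pivot element 4.
Divide row 2 by 4; eliminate column x1 from the other rows.
Row 3 update in column x3: 2 − 0·0 = 2.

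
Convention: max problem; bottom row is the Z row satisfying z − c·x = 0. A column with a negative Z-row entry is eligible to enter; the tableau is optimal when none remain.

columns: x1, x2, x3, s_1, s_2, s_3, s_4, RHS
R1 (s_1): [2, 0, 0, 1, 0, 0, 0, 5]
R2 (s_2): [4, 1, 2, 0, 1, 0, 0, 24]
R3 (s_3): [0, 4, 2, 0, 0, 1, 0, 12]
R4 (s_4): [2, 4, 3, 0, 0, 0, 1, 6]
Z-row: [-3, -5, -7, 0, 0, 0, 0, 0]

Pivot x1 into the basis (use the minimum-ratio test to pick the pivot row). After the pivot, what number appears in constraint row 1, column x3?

0

Ratio test on column x1 — row 1: 5/2 = 5/2; row 2: 24/4 = 6; row 3: entry 0 ≤ 0; row 4: 6/2 = 3. Minimum is 5/2 at row 1 (s_1 leaves); pivot element 2.
Divide row 1 by 2; eliminate column x1 from the other rows.
In the new row 1, the x3 entry is the old entry divided by the pivot: 0/2 = 0.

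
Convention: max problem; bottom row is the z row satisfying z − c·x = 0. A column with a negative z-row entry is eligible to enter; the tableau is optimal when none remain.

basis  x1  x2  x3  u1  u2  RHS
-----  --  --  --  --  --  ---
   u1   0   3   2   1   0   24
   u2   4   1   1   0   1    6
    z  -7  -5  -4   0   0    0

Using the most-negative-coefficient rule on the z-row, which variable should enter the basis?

Negative z-row entries: x1: -7, x2: -5, x3: -4.
The most negative is -7 in column x1, so x1 enters.

x1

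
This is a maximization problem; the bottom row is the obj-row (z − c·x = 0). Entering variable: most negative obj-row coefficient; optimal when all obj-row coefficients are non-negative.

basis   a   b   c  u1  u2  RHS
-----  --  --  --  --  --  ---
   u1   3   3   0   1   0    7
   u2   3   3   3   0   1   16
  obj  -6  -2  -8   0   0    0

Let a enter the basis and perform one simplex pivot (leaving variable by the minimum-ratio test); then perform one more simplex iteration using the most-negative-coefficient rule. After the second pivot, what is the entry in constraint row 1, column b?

Ratio test on column a — row 1: 7/3 = 7/3; row 2: 16/3 = 16/3. Minimum is 7/3 at row 1 (u1 leaves); pivot element 3.
Divide row 1 by 3; eliminate column a from the other rows.
Second iteration: most negative obj-row entry is -8 in column c, so c enters.
Ratio test on column c — row 1: entry 0 ≤ 0; row 2: 9/3 = 3. Minimum is 3 at row 2 (u2 leaves); pivot element 3.
Divide row 2 by 3; eliminate column c from the other rows.
After both pivots, the entry at constraint row 1, column b is 1.

1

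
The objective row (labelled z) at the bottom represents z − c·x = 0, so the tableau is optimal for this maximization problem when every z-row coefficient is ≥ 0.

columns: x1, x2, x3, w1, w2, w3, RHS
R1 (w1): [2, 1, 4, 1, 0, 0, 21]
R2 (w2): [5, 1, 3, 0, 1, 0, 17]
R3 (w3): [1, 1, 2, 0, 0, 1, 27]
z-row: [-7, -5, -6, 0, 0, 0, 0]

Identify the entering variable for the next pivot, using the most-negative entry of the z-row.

x1

Negative z-row entries: x1: -7, x2: -5, x3: -6.
The most negative is -7 in column x1, so x1 enters.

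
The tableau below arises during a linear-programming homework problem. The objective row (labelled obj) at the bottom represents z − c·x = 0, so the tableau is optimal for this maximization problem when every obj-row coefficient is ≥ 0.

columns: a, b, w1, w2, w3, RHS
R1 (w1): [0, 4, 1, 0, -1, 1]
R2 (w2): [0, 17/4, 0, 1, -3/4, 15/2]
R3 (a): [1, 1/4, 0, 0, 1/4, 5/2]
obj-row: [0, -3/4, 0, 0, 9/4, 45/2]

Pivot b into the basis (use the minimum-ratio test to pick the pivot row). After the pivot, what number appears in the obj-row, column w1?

3/16

Ratio test on column b — row 1: 1/4 = 1/4; row 2: (15/2)/(17/4) = 30/17; row 3: (5/2)/(1/4) = 10. Minimum is 1/4 at row 1 (w1 leaves); pivot element 4.
Divide row 1 by 4; eliminate column b from the other rows.
obj-row update in column w1: 0 − (-3/4)·(1/4) = 3/16.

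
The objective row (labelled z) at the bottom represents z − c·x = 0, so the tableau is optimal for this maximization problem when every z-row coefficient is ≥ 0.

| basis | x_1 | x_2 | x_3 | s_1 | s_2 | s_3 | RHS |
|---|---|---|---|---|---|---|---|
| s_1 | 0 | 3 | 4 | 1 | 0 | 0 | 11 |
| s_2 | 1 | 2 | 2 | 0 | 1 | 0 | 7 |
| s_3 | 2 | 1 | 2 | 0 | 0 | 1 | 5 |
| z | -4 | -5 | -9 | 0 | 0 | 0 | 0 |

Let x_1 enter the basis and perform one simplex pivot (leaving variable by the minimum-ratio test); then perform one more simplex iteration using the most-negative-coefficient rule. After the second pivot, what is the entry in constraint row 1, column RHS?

1

Ratio test on column x_1 — row 1: entry 0 ≤ 0; row 2: 7/1 = 7; row 3: 5/2 = 5/2. Minimum is 5/2 at row 3 (s_3 leaves); pivot element 2.
Divide row 3 by 2; eliminate column x_1 from the other rows.
Second iteration: most negative z-row entry is -5 in column x_3, so x_3 enters.
Ratio test on column x_3 — row 1: 11/4 = 11/4; row 2: (9/2)/1 = 9/2; row 3: (5/2)/1 = 5/2. Minimum is 5/2 at row 3 (x_1 leaves); pivot element 1.
Divide row 3 by 1; eliminate column x_3 from the other rows.
After both pivots, the entry at constraint row 1, column RHS is 1.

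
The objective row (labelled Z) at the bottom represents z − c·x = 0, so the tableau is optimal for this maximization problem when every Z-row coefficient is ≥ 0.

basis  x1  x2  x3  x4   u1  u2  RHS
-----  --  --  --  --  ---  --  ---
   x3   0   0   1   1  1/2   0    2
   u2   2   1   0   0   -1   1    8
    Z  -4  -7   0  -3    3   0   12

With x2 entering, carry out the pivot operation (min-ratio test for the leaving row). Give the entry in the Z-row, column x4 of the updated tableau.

-3

Ratio test on column x2 — row 1: entry 0 ≤ 0; row 2: 8/1 = 8. Minimum is 8 at row 2 (u2 leaves); pivot element 1.
Divide row 2 by 1; eliminate column x2 from the other rows.
Z-row update in column x4: -3 − (-7)·0 = -3.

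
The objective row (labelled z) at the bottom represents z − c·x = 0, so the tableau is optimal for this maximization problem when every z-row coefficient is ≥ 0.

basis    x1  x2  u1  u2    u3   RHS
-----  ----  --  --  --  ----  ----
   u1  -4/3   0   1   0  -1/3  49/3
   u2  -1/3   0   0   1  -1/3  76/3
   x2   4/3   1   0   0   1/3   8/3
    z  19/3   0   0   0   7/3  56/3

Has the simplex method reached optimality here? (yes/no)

Every z-row coefficient is ≥ 0, so the tableau is optimal.

yes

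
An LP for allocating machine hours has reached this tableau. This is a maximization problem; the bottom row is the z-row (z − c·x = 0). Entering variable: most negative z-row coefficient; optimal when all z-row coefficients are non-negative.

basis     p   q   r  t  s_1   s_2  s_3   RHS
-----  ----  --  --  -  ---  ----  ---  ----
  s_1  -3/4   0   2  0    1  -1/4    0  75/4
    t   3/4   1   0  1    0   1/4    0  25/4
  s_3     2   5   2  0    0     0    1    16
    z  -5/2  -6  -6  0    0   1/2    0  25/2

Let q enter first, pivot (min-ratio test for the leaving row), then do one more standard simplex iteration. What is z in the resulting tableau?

Ratio test on column q — row 1: entry 0 ≤ 0; row 2: (25/4)/1 = 25/4; row 3: 16/5 = 16/5. Minimum is 16/5 at row 3 (s_3 leaves); pivot element 5.
Pivot on row 3; the z-row RHS becomes 25/2 − (-6)·(16/5) = 317/10.
Next entering variable (most negative z-row entry -18/5): r.
Ratio test on column r — row 1: (75/4)/2 = 75/8; row 2: entry -2/5 ≤ 0; row 3: (16/5)/(2/5) = 8. Minimum is 8 at row 3 (q leaves); pivot element 2/5.
After the second pivot the z-row RHS is 317/10 − (-18/5)·8 = 121/2.

121/2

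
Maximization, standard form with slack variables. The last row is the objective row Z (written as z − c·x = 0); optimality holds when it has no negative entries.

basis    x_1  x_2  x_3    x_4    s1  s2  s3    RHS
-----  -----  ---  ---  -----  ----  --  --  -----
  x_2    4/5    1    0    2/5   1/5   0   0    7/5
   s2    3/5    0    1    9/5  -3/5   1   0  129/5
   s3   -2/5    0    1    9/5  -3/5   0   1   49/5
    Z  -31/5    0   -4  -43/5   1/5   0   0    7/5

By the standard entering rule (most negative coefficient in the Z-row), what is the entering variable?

Negative Z-row entries: x_1: -31/5, x_3: -4, x_4: -43/5.
The most negative is -43/5 in column x_4, so x_4 enters.

x_4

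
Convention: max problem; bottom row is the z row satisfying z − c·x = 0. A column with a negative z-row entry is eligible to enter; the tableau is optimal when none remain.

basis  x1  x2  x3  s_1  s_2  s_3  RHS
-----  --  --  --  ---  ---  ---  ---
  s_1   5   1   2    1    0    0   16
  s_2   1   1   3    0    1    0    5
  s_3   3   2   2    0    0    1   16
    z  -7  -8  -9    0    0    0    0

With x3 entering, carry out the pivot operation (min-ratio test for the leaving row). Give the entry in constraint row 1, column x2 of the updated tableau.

1/3

Ratio test on column x3 — row 1: 16/2 = 8; row 2: 5/3 = 5/3; row 3: 16/2 = 8. Minimum is 5/3 at row 2 (s_2 leaves); pivot element 3.
Divide row 2 by 3; eliminate column x3 from the other rows.
Row 1 update in column x2: 1 − 2·(1/3) = 1/3.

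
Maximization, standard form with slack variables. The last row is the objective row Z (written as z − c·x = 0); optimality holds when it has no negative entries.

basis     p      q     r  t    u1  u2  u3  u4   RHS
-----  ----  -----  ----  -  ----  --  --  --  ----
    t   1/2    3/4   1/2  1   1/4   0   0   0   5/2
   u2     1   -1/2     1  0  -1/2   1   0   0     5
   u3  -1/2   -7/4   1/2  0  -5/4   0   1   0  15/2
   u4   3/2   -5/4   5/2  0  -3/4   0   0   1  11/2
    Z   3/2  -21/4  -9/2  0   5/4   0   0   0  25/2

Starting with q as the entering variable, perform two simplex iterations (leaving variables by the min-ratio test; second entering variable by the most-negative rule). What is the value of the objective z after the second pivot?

Ratio test on column q — row 1: (5/2)/(3/4) = 10/3; row 2: entry -1/2 ≤ 0; row 3: entry -7/4 ≤ 0; row 4: entry -5/4 ≤ 0. Minimum is 10/3 at row 1 (t leaves); pivot element 3/4.
Pivot on row 1; the Z-row RHS becomes 25/2 − (-21/4)·(10/3) = 30.
Next entering variable (most negative Z-row entry -1): r.
Ratio test on column r — row 1: (10/3)/(2/3) = 5; row 2: (20/3)/(4/3) = 5; row 3: (40/3)/(5/3) = 8; row 4: (29/3)/(10/3) = 29/10. Minimum is 29/10 at row 4 (u4 leaves); pivot element 10/3.
After the second pivot the Z-row RHS is 30 − (-1)·(29/10) = 329/10.

329/10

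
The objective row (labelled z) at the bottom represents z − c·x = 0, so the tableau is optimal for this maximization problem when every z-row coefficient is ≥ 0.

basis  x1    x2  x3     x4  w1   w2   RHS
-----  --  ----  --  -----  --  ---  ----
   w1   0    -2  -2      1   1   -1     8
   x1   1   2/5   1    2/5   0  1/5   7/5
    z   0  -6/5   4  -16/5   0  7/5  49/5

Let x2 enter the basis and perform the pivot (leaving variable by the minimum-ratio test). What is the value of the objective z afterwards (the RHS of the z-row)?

14

Ratio test on column x2 — row 1: entry -2 ≤ 0; row 2: (7/5)/(2/5) = 7/2. Minimum is 7/2 at row 2 (x1 leaves); pivot element 2/5.
Pivot on row 2; the z-row RHS becomes 49/5 − (-6/5)·(7/2) = 14.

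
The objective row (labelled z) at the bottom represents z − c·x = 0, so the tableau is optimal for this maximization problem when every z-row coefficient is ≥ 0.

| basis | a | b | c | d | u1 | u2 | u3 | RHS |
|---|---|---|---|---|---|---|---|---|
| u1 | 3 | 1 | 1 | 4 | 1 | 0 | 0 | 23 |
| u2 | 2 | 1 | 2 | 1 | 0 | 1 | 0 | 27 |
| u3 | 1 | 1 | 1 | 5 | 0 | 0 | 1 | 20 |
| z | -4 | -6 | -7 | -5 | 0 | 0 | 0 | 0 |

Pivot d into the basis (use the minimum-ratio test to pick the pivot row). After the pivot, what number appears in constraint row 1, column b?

Ratio test on column d — row 1: 23/4 = 23/4; row 2: 27/1 = 27; row 3: 20/5 = 4. Minimum is 4 at row 3 (u3 leaves); pivot element 5.
Divide row 3 by 5; eliminate column d from the other rows.
Row 1 update in column b: 1 − 4·(1/5) = 1/5.

1/5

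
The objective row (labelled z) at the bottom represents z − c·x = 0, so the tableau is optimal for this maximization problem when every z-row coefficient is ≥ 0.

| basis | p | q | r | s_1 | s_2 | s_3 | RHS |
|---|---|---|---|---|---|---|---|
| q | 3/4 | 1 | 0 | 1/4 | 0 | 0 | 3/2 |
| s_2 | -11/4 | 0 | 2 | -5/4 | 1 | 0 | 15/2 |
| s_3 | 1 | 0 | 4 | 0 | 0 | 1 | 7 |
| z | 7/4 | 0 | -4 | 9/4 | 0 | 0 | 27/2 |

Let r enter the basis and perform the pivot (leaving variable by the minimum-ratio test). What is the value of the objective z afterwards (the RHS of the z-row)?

Ratio test on column r — row 1: entry 0 ≤ 0; row 2: (15/2)/2 = 15/4; row 3: 7/4 = 7/4. Minimum is 7/4 at row 3 (s_3 leaves); pivot element 4.
Pivot on row 3; the z-row RHS becomes 27/2 − (-4)·(7/4) = 41/2.

41/2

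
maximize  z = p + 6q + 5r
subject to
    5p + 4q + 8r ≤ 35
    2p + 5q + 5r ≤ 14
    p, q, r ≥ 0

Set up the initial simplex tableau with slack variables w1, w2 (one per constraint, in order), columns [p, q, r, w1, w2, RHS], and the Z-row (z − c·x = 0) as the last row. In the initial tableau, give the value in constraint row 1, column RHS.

35

The RHS of constraint 1 is b_1 = 35.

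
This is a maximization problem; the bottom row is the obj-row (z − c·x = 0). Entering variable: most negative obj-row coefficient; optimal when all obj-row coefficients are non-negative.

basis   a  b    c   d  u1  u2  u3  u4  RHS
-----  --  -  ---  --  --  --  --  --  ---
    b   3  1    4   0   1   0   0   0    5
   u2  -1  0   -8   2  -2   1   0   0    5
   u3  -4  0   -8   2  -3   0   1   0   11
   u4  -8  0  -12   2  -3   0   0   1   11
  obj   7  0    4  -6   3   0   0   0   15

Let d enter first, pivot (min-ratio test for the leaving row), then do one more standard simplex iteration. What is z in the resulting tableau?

55

Ratio test on column d — row 1: entry 0 ≤ 0; row 2: 5/2 = 5/2; row 3: 11/2 = 11/2; row 4: 11/2 = 11/2. Minimum is 5/2 at row 2 (u2 leaves); pivot element 2.
Pivot on row 2; the obj-row RHS becomes 15 − (-6)·(5/2) = 30.
Next entering variable (most negative obj-row entry -20): c.
Ratio test on column c — row 1: 5/4 = 5/4; row 2: entry -4 ≤ 0; row 3: entry 0 ≤ 0; row 4: entry -4 ≤ 0. Minimum is 5/4 at row 1 (b leaves); pivot element 4.
After the second pivot the obj-row RHS is 30 − (-20)·(5/4) = 55.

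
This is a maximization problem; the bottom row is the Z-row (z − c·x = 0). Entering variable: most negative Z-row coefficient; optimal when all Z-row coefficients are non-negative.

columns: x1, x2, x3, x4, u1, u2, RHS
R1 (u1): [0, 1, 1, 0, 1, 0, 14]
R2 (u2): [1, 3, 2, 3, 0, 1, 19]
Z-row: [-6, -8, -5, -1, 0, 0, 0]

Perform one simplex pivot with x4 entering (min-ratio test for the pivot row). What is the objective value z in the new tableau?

Ratio test on column x4 — row 1: entry 0 ≤ 0; row 2: 19/3 = 19/3. Minimum is 19/3 at row 2 (u2 leaves); pivot element 3.
Pivot on row 2; the Z-row RHS becomes 0 − (-1)·(19/3) = 19/3.

19/3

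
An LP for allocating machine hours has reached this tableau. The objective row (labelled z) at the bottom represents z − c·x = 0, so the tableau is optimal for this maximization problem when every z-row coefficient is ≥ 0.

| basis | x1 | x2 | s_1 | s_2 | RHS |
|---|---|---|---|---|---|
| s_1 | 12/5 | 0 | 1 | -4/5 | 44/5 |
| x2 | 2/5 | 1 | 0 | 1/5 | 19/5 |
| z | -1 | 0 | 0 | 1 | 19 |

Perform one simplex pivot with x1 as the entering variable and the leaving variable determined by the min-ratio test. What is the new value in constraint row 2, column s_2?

1/3

Ratio test on column x1 — row 1: (44/5)/(12/5) = 11/3; row 2: (19/5)/(2/5) = 19/2. Minimum is 11/3 at row 1 (s_1 leaves); pivot element 12/5.
Divide row 1 by 12/5; eliminate column x1 from the other rows.
Row 2 update in column s_2: 1/5 − (2/5)·(-1/3) = 1/3.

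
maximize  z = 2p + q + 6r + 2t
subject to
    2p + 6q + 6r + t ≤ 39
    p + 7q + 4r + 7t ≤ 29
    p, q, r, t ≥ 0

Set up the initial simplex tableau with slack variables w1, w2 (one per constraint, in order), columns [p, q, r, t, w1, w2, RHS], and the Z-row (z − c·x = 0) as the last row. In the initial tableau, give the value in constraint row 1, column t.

Constraint 1 has coefficient 1 on t.

1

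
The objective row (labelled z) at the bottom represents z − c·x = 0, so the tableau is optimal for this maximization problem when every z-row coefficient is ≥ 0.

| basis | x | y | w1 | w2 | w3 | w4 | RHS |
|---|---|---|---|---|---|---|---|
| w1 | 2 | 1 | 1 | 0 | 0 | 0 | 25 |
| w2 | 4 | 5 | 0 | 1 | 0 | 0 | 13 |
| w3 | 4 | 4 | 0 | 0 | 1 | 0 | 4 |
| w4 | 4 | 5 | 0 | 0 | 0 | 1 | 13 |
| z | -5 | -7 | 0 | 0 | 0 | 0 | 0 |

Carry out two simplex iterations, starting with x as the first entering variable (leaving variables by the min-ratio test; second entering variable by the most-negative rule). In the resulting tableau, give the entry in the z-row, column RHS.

Ratio test on column x — row 1: 25/2 = 25/2; row 2: 13/4 = 13/4; row 3: 4/4 = 1; row 4: 13/4 = 13/4. Minimum is 1 at row 3 (w3 leaves); pivot element 4.
Divide row 3 by 4; eliminate column x from the other rows.
Second iteration: most negative z-row entry is -2 in column y, so y enters.
Ratio test on column y — row 1: entry -1 ≤ 0; row 2: 9/1 = 9; row 3: 1/1 = 1; row 4: 9/1 = 9. Minimum is 1 at row 3 (x leaves); pivot element 1.
Divide row 3 by 1; eliminate column y from the other rows.
After both pivots, the entry at the z-row, column RHS is 7.

7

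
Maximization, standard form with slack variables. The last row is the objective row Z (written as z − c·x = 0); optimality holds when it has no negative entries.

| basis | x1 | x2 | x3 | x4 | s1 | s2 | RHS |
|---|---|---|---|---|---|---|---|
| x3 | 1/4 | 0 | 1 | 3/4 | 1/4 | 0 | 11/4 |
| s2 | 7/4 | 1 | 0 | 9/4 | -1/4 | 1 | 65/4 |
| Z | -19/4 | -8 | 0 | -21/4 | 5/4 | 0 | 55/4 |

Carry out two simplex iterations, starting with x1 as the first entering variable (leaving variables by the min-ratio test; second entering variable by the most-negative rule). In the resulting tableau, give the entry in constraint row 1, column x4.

3/4

Ratio test on column x1 — row 1: (11/4)/(1/4) = 11; row 2: (65/4)/(7/4) = 65/7. Minimum is 65/7 at row 2 (s2 leaves); pivot element 7/4.
Divide row 2 by 7/4; eliminate column x1 from the other rows.
Second iteration: most negative Z-row entry is -37/7 in column x2, so x2 enters.
Ratio test on column x2 — row 1: entry -1/7 ≤ 0; row 2: (65/7)/(4/7) = 65/4. Minimum is 65/4 at row 2 (x1 leaves); pivot element 4/7.
Divide row 2 by 4/7; eliminate column x2 from the other rows.
After both pivots, the entry at constraint row 1, column x4 is 3/4.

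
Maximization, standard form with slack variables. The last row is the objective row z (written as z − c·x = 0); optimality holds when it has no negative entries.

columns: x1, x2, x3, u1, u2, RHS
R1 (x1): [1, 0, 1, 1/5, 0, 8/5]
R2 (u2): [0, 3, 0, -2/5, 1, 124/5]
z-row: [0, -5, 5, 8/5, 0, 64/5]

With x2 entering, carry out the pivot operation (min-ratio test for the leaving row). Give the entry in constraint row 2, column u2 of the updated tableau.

1/3

Ratio test on column x2 — row 1: entry 0 ≤ 0; row 2: (124/5)/3 = 124/15. Minimum is 124/15 at row 2 (u2 leaves); pivot element 3.
Divide row 2 by 3; eliminate column x2 from the other rows.
In the new row 2, the u2 entry is the old entry divided by the pivot: 1/3 = 1/3.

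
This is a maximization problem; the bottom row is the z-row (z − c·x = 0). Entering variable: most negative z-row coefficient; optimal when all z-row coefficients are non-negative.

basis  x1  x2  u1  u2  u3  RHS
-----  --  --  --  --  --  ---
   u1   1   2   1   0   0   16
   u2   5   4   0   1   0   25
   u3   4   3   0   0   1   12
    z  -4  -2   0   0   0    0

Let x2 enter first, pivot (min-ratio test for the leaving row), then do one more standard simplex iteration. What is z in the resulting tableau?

Ratio test on column x2 — row 1: 16/2 = 8; row 2: 25/4 = 25/4; row 3: 12/3 = 4. Minimum is 4 at row 3 (u3 leaves); pivot element 3.
Pivot on row 3; the z-row RHS becomes 0 − (-2)·4 = 8.
Next entering variable (most negative z-row entry -4/3): x1.
Ratio test on column x1 — row 1: entry -5/3 ≤ 0; row 2: entry -1/3 ≤ 0; row 3: 4/(4/3) = 3. Minimum is 3 at row 3 (x2 leaves); pivot element 4/3.
After the second pivot the z-row RHS is 8 − (-4/3)·3 = 12.

12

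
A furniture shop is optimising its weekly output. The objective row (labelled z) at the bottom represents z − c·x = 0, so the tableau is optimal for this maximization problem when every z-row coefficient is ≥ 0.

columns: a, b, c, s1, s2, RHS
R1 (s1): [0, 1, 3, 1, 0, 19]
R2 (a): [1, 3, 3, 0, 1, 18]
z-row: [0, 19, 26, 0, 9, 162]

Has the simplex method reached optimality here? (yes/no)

Every z-row coefficient is ≥ 0, so the tableau is optimal.

yes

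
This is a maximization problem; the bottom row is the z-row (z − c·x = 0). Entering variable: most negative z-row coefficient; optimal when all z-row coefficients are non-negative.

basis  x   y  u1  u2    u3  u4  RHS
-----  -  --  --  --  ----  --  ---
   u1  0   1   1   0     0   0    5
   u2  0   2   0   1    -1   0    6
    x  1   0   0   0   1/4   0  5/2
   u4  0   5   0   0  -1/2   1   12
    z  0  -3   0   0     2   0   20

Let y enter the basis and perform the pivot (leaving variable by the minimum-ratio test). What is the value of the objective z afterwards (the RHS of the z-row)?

Ratio test on column y — row 1: 5/1 = 5; row 2: 6/2 = 3; row 3: entry 0 ≤ 0; row 4: 12/5 = 12/5. Minimum is 12/5 at row 4 (u4 leaves); pivot element 5.
Pivot on row 4; the z-row RHS becomes 20 − (-3)·(12/5) = 136/5.

136/5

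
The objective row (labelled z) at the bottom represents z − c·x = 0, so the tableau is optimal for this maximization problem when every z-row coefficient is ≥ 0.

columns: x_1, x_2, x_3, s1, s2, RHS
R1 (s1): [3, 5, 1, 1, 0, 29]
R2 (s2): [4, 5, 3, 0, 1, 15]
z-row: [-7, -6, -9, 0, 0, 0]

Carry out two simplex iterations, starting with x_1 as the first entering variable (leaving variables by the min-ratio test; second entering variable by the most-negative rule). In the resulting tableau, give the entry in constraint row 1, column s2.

-1/3

Ratio test on column x_1 — row 1: 29/3 = 29/3; row 2: 15/4 = 15/4. Minimum is 15/4 at row 2 (s2 leaves); pivot element 4.
Divide row 2 by 4; eliminate column x_1 from the other rows.
Second iteration: most negative z-row entry is -15/4 in column x_3, so x_3 enters.
Ratio test on column x_3 — row 1: entry -5/4 ≤ 0; row 2: (15/4)/(3/4) = 5. Minimum is 5 at row 2 (x_1 leaves); pivot element 3/4.
Divide row 2 by 3/4; eliminate column x_3 from the other rows.
After both pivots, the entry at constraint row 1, column s2 is -1/3.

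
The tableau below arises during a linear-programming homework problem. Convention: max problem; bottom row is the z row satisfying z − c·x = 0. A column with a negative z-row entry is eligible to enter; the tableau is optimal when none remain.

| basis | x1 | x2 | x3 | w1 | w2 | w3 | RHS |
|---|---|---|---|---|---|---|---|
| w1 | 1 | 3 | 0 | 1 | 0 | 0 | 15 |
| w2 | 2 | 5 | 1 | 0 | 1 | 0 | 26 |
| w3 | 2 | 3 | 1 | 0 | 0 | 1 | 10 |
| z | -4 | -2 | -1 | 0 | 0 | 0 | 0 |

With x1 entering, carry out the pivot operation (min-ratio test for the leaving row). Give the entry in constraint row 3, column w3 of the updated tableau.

Ratio test on column x1 — row 1: 15/1 = 15; row 2: 26/2 = 13; row 3: 10/2 = 5. Minimum is 5 at row 3 (w3 leaves); pivot element 2.
Divide row 3 by 2; eliminate column x1 from the other rows.
In the new row 3, the w3 entry is the old entry divided by the pivot: 1/2 = 1/2.

1/2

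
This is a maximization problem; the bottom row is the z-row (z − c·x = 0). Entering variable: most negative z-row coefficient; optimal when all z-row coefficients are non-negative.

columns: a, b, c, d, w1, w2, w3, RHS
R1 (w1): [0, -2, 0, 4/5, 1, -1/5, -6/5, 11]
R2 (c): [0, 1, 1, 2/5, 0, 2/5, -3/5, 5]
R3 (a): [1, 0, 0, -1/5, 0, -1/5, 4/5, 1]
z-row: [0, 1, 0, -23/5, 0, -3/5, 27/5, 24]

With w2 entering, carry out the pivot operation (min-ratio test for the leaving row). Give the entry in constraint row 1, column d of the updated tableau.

1

Ratio test on column w2 — row 1: entry -1/5 ≤ 0; row 2: 5/(2/5) = 25/2; row 3: entry -1/5 ≤ 0. Minimum is 25/2 at row 2 (c leaves); pivot element 2/5.
Divide row 2 by 2/5; eliminate column w2 from the other rows.
Row 1 update in column d: 4/5 − (-1/5)·1 = 1.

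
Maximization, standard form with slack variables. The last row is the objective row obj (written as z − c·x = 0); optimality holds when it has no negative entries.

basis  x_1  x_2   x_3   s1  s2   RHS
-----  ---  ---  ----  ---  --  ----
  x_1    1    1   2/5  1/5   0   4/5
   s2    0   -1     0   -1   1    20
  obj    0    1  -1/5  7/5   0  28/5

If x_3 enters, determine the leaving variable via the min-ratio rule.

x_1

Column x_3 entries and ratios — x_1: (4/5)/(2/5) = 2; s2: 0 ≤ 0, skip.
Smallest ratio is 2 in the row of x_1, so x_1 leaves.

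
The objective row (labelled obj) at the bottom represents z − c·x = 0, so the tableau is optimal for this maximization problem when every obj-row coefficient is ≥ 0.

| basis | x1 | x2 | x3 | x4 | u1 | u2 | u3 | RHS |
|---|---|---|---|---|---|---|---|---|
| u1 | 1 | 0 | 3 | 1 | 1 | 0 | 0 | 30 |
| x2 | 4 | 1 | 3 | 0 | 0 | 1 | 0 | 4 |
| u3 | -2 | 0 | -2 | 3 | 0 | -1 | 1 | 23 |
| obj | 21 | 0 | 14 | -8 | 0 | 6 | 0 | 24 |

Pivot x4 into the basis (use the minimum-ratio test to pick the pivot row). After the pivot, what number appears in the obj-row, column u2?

10/3

Ratio test on column x4 — row 1: 30/1 = 30; row 2: entry 0 ≤ 0; row 3: 23/3 = 23/3. Minimum is 23/3 at row 3 (u3 leaves); pivot element 3.
Divide row 3 by 3; eliminate column x4 from the other rows.
obj-row update in column u2: 6 − (-8)·(-1/3) = 10/3.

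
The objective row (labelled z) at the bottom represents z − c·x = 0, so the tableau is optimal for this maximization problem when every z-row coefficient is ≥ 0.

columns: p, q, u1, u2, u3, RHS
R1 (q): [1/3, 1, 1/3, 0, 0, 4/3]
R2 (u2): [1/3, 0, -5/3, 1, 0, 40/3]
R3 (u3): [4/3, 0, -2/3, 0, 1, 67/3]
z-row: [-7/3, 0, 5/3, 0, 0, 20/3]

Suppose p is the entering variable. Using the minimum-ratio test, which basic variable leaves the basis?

q

Column p entries and ratios — q: (4/3)/(1/3) = 4; u2: (40/3)/(1/3) = 40; u3: (67/3)/(4/3) = 67/4.
Smallest ratio is 4 in the row of q, so q leaves.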